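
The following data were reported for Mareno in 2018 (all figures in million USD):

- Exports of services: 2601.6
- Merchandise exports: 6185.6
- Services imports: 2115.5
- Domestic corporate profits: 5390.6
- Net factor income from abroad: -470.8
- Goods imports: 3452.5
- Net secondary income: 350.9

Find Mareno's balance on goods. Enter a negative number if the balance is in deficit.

2733.1

Goods balance = 6185.6 - 3452.5 = 2733.1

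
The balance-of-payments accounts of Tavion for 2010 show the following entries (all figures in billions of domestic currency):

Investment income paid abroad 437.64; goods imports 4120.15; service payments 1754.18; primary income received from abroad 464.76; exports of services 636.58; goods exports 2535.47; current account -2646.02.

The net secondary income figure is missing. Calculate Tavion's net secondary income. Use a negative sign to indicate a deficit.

Current account = goods balance + services balance + net primary income + net secondary income
Sum of the known components = -2675.16
Net secondary income = CA - (known components) = -2646.02 - (-2675.16) = 29.14

29.14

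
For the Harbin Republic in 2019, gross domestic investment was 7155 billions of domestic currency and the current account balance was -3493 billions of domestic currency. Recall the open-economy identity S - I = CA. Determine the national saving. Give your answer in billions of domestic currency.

S = I + CA = 7155 + (-3493) = 3662

3662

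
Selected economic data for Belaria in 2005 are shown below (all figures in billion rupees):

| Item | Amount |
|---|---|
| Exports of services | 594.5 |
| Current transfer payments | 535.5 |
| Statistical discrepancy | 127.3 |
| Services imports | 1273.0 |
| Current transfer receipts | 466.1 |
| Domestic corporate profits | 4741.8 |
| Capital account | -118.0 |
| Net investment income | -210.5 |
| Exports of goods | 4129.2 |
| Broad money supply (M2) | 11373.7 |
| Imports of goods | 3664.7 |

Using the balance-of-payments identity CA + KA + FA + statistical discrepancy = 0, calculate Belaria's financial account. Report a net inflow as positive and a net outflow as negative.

Goods balance = 4129.2 - 3664.7 = 464.5
Services balance = 594.5 - 1273.0 = -678.5
Trade balance (goods + services) = 464.5 + (-678.5) = -214.0
Net primary income = -210.5
Net secondary income = 466.1 - 535.5 = -69.4
Current account = -214.0 + (-210.5) + (-69.4) = -493.9
Financial account = -(-493.9 + (-118.0) + 127.3) = 484.6

484.6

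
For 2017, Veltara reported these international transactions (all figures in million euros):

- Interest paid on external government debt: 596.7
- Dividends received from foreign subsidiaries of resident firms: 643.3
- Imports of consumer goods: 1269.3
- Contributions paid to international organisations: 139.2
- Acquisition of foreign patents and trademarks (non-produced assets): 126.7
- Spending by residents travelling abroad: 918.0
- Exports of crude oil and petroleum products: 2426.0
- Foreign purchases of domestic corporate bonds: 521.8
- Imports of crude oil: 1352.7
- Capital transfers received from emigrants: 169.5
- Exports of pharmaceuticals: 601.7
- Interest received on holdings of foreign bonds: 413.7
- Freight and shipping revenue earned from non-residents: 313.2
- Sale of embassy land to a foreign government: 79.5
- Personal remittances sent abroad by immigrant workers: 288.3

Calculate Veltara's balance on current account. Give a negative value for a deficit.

Goods: -1269.3 + 2426.0 + 601.7 - 1352.7 = 405.7
Services: 313.2 - 918.0 = -604.8
Primary income: 643.3 - 596.7 + 413.7 = 460.3
Secondary income: -288.3 - 139.2 = -427.5
Current account = 405.7 + (-604.8) + 460.3 + (-427.5) = -166.3
(Excluded from the current account — capital account: acquisition of foreign patents and trademarks (non-produced assets) 126.7, capital transfers received from emigrants 169.5, sale of embassy land to a foreign government 79.5; financial account: foreign purchases of domestic corporate bonds 521.8.)

-166.3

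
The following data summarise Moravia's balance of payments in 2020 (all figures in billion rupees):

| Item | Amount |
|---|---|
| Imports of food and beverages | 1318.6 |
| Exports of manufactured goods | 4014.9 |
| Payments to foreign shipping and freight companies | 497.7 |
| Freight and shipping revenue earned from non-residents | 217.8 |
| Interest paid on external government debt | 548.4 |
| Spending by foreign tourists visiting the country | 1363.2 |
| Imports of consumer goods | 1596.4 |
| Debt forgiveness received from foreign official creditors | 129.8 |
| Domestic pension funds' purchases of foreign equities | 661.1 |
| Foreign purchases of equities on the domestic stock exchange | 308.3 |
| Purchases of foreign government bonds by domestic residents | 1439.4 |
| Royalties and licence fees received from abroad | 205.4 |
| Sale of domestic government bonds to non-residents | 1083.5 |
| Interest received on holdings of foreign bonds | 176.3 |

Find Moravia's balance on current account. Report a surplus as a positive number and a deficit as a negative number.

Goods: -1596.4 - 1318.6 + 4014.9 = 1099.9
Services: 217.8 - 497.7 + 205.4 + 1363.2 = 1288.7
Primary income: -548.4 + 176.3 = -372.1
Current account = 1099.9 + 1288.7 + (-372.1) = 2016.5
(Excluded from the current account — capital account: debt forgiveness received from foreign official creditors 129.8; financial account: domestic pension funds' purchases of foreign equities 661.1, foreign purchases of equities on the domestic stock exchange 308.3, purchases of foreign government bonds by domestic residents 1439.4, sale of domestic government bonds to non-residents 1083.5.)

2016.5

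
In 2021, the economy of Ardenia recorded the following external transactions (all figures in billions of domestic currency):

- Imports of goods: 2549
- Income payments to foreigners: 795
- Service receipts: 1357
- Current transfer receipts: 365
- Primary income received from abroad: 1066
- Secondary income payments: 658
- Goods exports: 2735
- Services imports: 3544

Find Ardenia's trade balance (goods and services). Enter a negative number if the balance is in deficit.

Goods balance = 2735 - 2549 = 186
Services balance = 1357 - 3544 = -2187
Trade balance (goods + services) = 186 + (-2187) = -2001

-2001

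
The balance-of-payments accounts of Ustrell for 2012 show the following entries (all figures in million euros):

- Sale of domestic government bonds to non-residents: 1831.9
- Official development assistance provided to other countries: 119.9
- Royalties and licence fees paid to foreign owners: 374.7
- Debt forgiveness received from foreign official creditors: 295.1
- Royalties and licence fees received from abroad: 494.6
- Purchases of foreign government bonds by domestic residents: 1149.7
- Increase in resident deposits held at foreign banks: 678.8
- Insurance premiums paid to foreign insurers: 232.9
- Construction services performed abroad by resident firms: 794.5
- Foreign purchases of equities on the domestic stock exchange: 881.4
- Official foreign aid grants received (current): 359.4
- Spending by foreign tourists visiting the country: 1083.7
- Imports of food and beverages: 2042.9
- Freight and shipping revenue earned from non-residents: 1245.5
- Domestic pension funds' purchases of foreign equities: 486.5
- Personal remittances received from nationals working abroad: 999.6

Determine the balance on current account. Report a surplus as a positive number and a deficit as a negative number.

2206.9

Goods: -2042.9
Services: 1245.5 - 232.9 + 1083.7 + 494.6 + 794.5 - 374.7 = 3010.7
Secondary income: 999.6 + 359.4 - 119.9 = 1239.1
Current account = (-2042.9) + 3010.7 + 1239.1 = 2206.9
(Excluded from the current account — financial account: sale of domestic government bonds to non-residents 1831.9, purchases of foreign government bonds by domestic residents 1149.7, increase in resident deposits held at foreign banks 678.8, foreign purchases of equities on the domestic stock exchange 881.4, domestic pension funds' purchases of foreign equities 486.5; capital account: debt forgiveness received from foreign official creditors 295.1.)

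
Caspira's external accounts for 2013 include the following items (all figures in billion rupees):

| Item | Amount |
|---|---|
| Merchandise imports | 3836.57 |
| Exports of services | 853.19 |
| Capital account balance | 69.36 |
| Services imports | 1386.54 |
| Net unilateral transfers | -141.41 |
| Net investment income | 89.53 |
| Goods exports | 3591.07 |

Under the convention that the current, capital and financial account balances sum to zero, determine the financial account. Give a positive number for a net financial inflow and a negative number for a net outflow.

Goods balance = 3591.07 - 3836.57 = -245.50
Services balance = 853.19 - 1386.54 = -533.35
Trade balance (goods + services) = -245.50 + (-533.35) = -778.85
Net primary income = 89.53
Net secondary income = -141.41
Current account = -778.85 + 89.53 + (-141.41) = -830.73
Financial account = -(-830.73 + 69.36) = 761.37

761.37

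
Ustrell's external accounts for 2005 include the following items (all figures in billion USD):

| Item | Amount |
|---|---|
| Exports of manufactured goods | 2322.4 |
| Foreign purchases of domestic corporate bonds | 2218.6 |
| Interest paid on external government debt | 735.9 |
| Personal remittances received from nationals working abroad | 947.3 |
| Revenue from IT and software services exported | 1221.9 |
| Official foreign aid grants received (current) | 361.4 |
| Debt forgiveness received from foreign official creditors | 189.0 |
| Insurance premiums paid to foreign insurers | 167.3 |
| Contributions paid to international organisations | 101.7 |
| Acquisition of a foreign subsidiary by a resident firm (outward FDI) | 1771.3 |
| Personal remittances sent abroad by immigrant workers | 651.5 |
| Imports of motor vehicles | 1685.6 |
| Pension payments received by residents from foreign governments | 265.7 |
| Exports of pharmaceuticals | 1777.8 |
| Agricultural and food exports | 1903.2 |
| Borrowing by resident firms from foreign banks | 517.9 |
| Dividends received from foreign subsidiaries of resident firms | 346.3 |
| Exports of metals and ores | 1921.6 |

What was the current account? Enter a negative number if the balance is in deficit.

7725.6

Goods: 1903.2 - 1685.6 + 2322.4 + 1921.6 + 1777.8 = 6239.4
Services: -167.3 + 1221.9 = 1054.6
Primary income: 346.3 - 735.9 = -389.6
Secondary income: -651.5 + 361.4 + 265.7 + 947.3 - 101.7 = 821.2
Current account = 6239.4 + 1054.6 + (-389.6) + 821.2 = 7725.6
(Excluded from the current account — financial account: foreign purchases of domestic corporate bonds 2218.6, acquisition of a foreign subsidiary by a resident firm (outward FDI) 1771.3, borrowing by resident firms from foreign banks 517.9; capital account: debt forgiveness received from foreign official creditors 189.0.)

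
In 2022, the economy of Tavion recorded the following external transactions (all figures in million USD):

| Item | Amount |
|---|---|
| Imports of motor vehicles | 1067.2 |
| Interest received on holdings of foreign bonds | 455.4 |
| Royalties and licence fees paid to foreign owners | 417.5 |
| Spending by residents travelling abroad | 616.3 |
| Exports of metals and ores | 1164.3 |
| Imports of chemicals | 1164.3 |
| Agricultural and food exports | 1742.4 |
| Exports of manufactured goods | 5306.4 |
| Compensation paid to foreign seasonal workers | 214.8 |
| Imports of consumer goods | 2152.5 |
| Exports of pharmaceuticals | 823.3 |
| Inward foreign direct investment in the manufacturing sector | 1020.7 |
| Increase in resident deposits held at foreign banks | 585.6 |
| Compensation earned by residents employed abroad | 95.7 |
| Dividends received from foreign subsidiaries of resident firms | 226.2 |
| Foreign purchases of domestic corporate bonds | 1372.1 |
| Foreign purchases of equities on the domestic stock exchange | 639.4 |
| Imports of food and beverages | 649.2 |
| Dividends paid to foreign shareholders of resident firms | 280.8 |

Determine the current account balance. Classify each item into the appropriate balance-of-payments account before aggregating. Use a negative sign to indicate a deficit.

3251.1

Goods: 823.3 + 1164.3 + 5306.4 - 649.2 - 1067.2 - 2152.5 + 1742.4 - 1164.3 = 4003.2
Services: -417.5 - 616.3 = -1033.8
Primary income: 226.2 - 214.8 + 455.4 + 95.7 - 280.8 = 281.7
Current account = 4003.2 + (-1033.8) + 281.7 = 3251.1
(Excluded from the current account — financial account: inward foreign direct investment in the manufacturing sector 1020.7, increase in resident deposits held at foreign banks 585.6, foreign purchases of domestic corporate bonds 1372.1, foreign purchases of equities on the domestic stock exchange 639.4.)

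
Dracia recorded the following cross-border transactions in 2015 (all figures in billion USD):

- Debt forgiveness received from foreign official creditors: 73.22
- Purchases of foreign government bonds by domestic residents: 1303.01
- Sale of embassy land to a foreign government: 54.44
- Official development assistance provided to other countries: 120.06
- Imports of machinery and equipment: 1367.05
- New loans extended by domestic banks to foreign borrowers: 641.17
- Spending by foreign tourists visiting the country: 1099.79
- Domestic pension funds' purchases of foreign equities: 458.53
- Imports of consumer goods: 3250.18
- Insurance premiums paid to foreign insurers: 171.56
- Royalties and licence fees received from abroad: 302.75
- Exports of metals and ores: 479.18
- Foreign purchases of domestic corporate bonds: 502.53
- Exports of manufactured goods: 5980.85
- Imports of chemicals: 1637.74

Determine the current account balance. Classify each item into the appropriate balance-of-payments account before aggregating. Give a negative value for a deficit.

1315.98

Goods: -1367.05 - 3250.18 + 5980.85 - 1637.74 + 479.18 = 205.06
Services: 1099.79 + 302.75 - 171.56 = 1230.98
Secondary income: -120.06
Current account = 205.06 + 1230.98 + (-120.06) = 1315.98
(Excluded from the current account — capital account: debt forgiveness received from foreign official creditors 73.22, sale of embassy land to a foreign government 54.44; financial account: purchases of foreign government bonds by domestic residents 1303.01, new loans extended by domestic banks to foreign borrowers 641.17, domestic pension funds' purchases of foreign equities 458.53, foreign purchases of domestic corporate bonds 502.53.)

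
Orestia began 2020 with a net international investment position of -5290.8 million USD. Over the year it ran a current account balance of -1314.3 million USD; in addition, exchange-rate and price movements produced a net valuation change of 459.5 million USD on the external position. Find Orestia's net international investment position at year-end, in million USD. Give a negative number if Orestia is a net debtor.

-6145.6

Change in NIIP = current account + net valuation change = -1314.3 + 459.5 = -854.8
End-of-year NIIP = -5290.8 + (-854.8) = -6145.6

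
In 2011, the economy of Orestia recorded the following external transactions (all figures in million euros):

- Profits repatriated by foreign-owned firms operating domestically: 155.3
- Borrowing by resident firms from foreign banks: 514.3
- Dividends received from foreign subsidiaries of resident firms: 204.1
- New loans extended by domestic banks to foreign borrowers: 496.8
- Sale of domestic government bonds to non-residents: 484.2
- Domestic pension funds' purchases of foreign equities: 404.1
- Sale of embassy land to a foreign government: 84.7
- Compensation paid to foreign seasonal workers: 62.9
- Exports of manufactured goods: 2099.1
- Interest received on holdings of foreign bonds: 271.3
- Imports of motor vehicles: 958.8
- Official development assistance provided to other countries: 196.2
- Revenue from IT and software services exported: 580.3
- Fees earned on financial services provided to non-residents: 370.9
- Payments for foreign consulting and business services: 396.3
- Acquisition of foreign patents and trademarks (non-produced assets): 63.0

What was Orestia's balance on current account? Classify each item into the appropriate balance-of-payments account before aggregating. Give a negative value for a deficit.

1756.2

Goods: 2099.1 - 958.8 = 1140.3
Services: 370.9 - 396.3 + 580.3 = 554.9
Primary income: -62.9 - 155.3 + 204.1 + 271.3 = 257.2
Secondary income: -196.2
Current account = 1140.3 + 554.9 + 257.2 + (-196.2) = 1756.2
(Excluded from the current account — financial account: borrowing by resident firms from foreign banks 514.3, new loans extended by domestic banks to foreign borrowers 496.8, sale of domestic government bonds to non-residents 484.2, domestic pension funds' purchases of foreign equities 404.1; capital account: sale of embassy land to a foreign government 84.7, acquisition of foreign patents and trademarks (non-produced assets) 63.0.)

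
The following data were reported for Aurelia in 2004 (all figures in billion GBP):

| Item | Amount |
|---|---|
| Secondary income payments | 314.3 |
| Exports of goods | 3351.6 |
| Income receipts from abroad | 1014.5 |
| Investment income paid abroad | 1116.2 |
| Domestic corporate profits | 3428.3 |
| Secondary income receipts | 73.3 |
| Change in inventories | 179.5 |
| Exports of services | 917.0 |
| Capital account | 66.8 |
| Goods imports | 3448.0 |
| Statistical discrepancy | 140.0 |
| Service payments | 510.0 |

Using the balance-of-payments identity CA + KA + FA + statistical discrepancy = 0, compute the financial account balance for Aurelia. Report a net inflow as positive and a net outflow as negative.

Goods balance = 3351.6 - 3448.0 = -96.4
Services balance = 917.0 - 510.0 = 407.0
Trade balance (goods + services) = -96.4 + 407.0 = 310.6
Net primary income = 1014.5 - 1116.2 = -101.7
Net secondary income = 73.3 - 314.3 = -241.0
Current account = 310.6 + (-101.7) + (-241.0) = -32.1
Financial account = -(-32.1 + 66.8 + 140.0) = -174.7

-174.7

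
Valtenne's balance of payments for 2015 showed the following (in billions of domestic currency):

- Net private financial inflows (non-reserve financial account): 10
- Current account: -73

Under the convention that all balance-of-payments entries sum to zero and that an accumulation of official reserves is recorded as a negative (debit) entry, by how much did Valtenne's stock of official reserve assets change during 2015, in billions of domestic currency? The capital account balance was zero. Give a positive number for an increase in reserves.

-63

Official reserve transactions balance = -((-73) + 10) = 63
An accumulation of reserves is recorded as a debit (negative entry), so the change in the stock of reserves is the negative of that balance.
Change in official reserves = -(63) = -63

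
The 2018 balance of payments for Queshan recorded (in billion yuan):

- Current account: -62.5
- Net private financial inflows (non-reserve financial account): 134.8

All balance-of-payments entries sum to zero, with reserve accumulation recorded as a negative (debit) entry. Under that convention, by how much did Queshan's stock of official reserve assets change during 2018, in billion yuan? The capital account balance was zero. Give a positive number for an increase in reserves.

Official reserve transactions balance = -((-62.5) + 134.8) = -72.3
An accumulation of reserves is recorded as a debit (negative entry), so the change in the stock of reserves is the negative of that balance.
Change in official reserves = -(-72.3) = 72.3

72.3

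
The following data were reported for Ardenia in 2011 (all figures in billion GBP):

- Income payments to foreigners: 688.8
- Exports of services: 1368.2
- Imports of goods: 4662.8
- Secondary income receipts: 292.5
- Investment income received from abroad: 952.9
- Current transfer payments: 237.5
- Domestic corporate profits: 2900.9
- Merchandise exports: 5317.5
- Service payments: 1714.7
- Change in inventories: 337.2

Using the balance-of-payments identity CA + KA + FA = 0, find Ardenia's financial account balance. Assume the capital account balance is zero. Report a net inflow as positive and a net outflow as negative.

Goods balance = 5317.5 - 4662.8 = 654.7
Services balance = 1368.2 - 1714.7 = -346.5
Trade balance (goods + services) = 654.7 + (-346.5) = 308.2
Net primary income = 952.9 - 688.8 = 264.1
Net secondary income = 292.5 - 237.5 = 55.0
Current account = 308.2 + 264.1 + 55.0 = 627.3
Financial account = -(627.3) = -627.3

-627.3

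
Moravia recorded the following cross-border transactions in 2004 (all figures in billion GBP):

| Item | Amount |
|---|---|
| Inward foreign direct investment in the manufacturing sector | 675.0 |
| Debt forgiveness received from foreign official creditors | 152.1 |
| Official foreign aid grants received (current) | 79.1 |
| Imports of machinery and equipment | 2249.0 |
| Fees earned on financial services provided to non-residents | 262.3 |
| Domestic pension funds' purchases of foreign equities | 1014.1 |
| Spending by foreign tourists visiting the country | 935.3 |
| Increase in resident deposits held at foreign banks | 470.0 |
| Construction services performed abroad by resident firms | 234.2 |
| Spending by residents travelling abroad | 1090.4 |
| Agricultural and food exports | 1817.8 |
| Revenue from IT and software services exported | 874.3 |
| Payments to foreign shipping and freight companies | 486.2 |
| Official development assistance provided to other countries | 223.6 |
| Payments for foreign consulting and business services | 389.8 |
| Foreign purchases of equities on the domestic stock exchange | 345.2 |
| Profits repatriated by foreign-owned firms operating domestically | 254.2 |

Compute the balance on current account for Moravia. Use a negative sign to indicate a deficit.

Goods: 1817.8 - 2249.0 = -431.2
Services: -389.8 - 1090.4 - 486.2 + 935.3 + 262.3 + 874.3 + 234.2 = 339.7
Primary income: -254.2
Secondary income: 79.1 - 223.6 = -144.5
Current account = (-431.2) + 339.7 + (-254.2) + (-144.5) = -490.2
(Excluded from the current account — financial account: inward foreign direct investment in the manufacturing sector 675.0, domestic pension funds' purchases of foreign equities 1014.1, increase in resident deposits held at foreign banks 470.0, foreign purchases of equities on the domestic stock exchange 345.2; capital account: debt forgiveness received from foreign official creditors 152.1.)

-490.2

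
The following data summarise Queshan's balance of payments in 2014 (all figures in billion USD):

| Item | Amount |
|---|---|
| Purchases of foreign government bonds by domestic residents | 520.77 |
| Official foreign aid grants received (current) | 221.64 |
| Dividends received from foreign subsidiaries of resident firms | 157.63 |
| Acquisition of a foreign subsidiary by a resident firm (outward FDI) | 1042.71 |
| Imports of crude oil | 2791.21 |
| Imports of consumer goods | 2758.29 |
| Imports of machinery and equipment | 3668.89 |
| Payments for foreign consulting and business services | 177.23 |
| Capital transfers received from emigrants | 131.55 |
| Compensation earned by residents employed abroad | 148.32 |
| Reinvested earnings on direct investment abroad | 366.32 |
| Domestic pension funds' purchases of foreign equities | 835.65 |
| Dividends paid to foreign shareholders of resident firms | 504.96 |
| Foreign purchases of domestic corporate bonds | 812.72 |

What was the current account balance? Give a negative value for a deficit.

-9006.67

Goods: -2791.21 - 2758.29 - 3668.89 = -9218.39
Services: -177.23
Primary income: -504.96 + 157.63 + 148.32 + 366.32 = 167.31
Secondary income: 221.64
Current account = (-9218.39) + (-177.23) + 167.31 + 221.64 = -9006.67
(Excluded from the current account — financial account: purchases of foreign government bonds by domestic residents 520.77, acquisition of a foreign subsidiary by a resident firm (outward FDI) 1042.71, domestic pension funds' purchases of foreign equities 835.65, foreign purchases of domestic corporate bonds 812.72; capital account: capital transfers received from emigrants 131.55.)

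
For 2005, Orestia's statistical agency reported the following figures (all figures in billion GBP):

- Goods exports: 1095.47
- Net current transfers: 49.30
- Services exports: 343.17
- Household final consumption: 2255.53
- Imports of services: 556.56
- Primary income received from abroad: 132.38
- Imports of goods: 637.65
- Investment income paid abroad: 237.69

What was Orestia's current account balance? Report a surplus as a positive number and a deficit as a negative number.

188.42

Goods balance = 1095.47 - 637.65 = 457.82
Services balance = 343.17 - 556.56 = -213.39
Trade balance (goods + services) = 457.82 + (-213.39) = 244.43
Net primary income = 132.38 - 237.69 = -105.31
Net secondary income = 49.30
Current account = 244.43 + (-105.31) + 49.30 = 188.42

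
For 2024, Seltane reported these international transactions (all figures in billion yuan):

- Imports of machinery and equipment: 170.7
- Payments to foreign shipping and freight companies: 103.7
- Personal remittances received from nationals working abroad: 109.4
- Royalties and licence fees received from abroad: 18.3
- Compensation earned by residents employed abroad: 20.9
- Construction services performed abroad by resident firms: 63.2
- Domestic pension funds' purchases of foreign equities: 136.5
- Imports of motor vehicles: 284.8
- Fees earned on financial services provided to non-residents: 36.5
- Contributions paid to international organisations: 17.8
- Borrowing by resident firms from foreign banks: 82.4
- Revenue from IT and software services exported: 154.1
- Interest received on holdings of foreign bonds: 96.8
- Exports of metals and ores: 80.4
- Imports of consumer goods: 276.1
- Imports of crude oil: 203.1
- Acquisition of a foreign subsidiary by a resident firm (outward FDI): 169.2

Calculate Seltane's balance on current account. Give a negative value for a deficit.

Goods: -284.8 + 80.4 - 203.1 - 170.7 - 276.1 = -854.3
Services: -103.7 + 154.1 + 36.5 + 18.3 + 63.2 = 168.4
Primary income: 96.8 + 20.9 = 117.7
Secondary income: -17.8 + 109.4 = 91.6
Current account = (-854.3) + 168.4 + 117.7 + 91.6 = -476.6
(Excluded from the current account — financial account: domestic pension funds' purchases of foreign equities 136.5, borrowing by resident firms from foreign banks 82.4, acquisition of a foreign subsidiary by a resident firm (outward FDI) 169.2.)

-476.6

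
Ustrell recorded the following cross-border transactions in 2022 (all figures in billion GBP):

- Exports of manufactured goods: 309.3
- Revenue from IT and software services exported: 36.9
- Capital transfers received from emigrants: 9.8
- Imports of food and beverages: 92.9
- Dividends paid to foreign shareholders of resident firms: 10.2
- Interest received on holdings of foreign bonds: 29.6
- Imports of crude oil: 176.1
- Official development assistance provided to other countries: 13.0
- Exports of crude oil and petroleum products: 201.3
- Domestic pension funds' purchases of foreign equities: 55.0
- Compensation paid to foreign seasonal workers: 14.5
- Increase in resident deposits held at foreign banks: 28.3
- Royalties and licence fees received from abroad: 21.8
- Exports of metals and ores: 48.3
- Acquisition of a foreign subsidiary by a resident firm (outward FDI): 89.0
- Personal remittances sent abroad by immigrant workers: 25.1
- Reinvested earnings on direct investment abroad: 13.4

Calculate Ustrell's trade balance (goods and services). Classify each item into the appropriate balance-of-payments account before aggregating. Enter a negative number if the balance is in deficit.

Goods: -176.1 + 201.3 + 309.3 - 92.9 + 48.3 = 289.9
Services: 21.8 + 36.9 = 58.7
Trade balance = 289.9 + 58.7 = 348.6
(Excluded from the trade balance — capital account: capital transfers received from emigrants 9.8; primary income: dividends paid to foreign shareholders of resident firms 10.2, interest received on holdings of foreign bonds 29.6, compensation paid to foreign seasonal workers 14.5, reinvested earnings on direct investment abroad 13.4; secondary income: official development assistance provided to other countries 13.0, personal remittances sent abroad by immigrant workers 25.1; financial account: domestic pension funds' purchases of foreign equities 55.0, increase in resident deposits held at foreign banks 28.3, acquisition of a foreign subsidiary by a resident firm (outward FDI) 89.0.)

348.6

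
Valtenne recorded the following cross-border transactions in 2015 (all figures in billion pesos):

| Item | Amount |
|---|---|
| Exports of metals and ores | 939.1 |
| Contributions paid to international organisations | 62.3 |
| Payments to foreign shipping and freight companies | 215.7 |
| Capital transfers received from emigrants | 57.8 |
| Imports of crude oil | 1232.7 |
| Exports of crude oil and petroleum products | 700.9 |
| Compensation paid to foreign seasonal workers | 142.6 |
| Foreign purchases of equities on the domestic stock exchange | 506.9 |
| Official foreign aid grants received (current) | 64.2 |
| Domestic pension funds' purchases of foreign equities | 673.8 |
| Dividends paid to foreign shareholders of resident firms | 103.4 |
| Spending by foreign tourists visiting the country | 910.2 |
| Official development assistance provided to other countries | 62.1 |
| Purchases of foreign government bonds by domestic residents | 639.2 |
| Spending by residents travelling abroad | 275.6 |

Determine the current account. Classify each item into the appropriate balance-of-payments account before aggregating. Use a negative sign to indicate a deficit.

Goods: -1232.7 + 939.1 + 700.9 = 407.3
Services: 910.2 - 275.6 - 215.7 = 418.9
Primary income: -142.6 - 103.4 = -246.0
Secondary income: -62.3 - 62.1 + 64.2 = -60.2
Current account = 407.3 + 418.9 + (-246.0) + (-60.2) = 520.0
(Excluded from the current account — capital account: capital transfers received from emigrants 57.8; financial account: foreign purchases of equities on the domestic stock exchange 506.9, domestic pension funds' purchases of foreign equities 673.8, purchases of foreign government bonds by domestic residents 639.2.)

520.0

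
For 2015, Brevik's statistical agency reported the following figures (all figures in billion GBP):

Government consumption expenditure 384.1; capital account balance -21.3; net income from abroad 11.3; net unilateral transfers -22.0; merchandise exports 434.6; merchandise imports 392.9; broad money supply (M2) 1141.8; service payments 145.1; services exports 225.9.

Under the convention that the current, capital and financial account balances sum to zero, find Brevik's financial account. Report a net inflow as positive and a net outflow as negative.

-90.5

Goods balance = 434.6 - 392.9 = 41.7
Services balance = 225.9 - 145.1 = 80.8
Trade balance (goods + services) = 41.7 + 80.8 = 122.5
Net primary income = 11.3
Net secondary income = -22.0
Current account = 122.5 + 11.3 + (-22.0) = 111.8
Financial account = -(111.8 + (-21.3)) = -90.5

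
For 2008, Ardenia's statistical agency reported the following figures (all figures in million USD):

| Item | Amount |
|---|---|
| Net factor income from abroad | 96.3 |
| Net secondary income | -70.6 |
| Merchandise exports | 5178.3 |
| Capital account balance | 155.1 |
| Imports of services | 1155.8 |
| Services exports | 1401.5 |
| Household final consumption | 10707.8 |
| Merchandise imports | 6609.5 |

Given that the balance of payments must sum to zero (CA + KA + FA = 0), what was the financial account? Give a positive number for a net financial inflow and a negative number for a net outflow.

1004.7

Goods balance = 5178.3 - 6609.5 = -1431.2
Services balance = 1401.5 - 1155.8 = 245.7
Trade balance (goods + services) = -1431.2 + 245.7 = -1185.5
Net primary income = 96.3
Net secondary income = -70.6
Current account = -1185.5 + 96.3 + (-70.6) = -1159.8
Financial account = -(-1159.8 + 155.1) = 1004.7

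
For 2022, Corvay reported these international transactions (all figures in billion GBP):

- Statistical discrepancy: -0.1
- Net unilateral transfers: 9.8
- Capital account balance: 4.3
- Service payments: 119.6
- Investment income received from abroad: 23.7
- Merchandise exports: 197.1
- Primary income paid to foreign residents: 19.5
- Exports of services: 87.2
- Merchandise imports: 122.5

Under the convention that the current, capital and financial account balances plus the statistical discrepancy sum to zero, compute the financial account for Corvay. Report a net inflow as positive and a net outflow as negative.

-60.4

Goods balance = 197.1 - 122.5 = 74.6
Services balance = 87.2 - 119.6 = -32.4
Trade balance (goods + services) = 74.6 + (-32.4) = 42.2
Net primary income = 23.7 - 19.5 = 4.2
Net secondary income = 9.8
Current account = 42.2 + 4.2 + 9.8 = 56.2
Financial account = -(56.2 + 4.3 + (-0.1)) = -60.4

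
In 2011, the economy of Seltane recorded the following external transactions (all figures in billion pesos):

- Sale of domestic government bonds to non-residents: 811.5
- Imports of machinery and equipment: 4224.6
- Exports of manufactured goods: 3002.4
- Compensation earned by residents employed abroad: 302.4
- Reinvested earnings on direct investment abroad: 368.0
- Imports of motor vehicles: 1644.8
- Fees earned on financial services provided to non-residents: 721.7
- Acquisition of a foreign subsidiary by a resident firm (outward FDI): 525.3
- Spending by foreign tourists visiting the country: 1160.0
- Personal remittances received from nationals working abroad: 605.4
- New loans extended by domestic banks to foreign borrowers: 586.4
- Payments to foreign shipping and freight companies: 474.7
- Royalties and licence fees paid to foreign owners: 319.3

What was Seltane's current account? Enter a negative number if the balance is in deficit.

-503.5

Goods: -4224.6 - 1644.8 + 3002.4 = -2867.0
Services: -474.7 - 319.3 + 721.7 + 1160.0 = 1087.7
Primary income: 302.4 + 368.0 = 670.4
Secondary income: 605.4
Current account = (-2867.0) + 1087.7 + 670.4 + 605.4 = -503.5
(Excluded from the current account — financial account: sale of domestic government bonds to non-residents 811.5, acquisition of a foreign subsidiary by a resident firm (outward FDI) 525.3, new loans extended by domestic banks to foreign borrowers 586.4.)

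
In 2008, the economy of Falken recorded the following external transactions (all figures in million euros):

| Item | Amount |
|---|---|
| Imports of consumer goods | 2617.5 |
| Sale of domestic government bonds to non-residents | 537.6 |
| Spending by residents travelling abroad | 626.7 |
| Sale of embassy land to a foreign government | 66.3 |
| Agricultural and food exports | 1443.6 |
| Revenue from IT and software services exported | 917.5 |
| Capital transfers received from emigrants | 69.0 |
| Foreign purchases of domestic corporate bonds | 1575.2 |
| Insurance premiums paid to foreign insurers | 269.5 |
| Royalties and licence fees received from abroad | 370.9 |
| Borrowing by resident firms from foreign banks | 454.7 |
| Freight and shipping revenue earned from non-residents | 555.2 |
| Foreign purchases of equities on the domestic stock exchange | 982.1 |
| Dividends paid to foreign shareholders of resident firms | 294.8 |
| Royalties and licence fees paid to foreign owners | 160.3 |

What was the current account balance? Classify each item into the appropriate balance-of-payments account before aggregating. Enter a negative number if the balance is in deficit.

-681.6

Goods: -2617.5 + 1443.6 = -1173.9
Services: 917.5 + 555.2 - 269.5 + 370.9 - 160.3 - 626.7 = 787.1
Primary income: -294.8
Current account = (-1173.9) + 787.1 + (-294.8) = -681.6
(Excluded from the current account — financial account: sale of domestic government bonds to non-residents 537.6, foreign purchases of domestic corporate bonds 1575.2, borrowing by resident firms from foreign banks 454.7, foreign purchases of equities on the domestic stock exchange 982.1; capital account: sale of embassy land to a foreign government 66.3, capital transfers received from emigrants 69.0.)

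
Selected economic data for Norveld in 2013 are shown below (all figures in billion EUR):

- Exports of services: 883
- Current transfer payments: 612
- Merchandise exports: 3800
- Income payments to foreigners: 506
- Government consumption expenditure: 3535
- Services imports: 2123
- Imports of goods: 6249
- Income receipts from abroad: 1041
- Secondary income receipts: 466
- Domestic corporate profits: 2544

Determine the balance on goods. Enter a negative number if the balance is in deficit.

-2449

Goods balance = 3800 - 6249 = -2449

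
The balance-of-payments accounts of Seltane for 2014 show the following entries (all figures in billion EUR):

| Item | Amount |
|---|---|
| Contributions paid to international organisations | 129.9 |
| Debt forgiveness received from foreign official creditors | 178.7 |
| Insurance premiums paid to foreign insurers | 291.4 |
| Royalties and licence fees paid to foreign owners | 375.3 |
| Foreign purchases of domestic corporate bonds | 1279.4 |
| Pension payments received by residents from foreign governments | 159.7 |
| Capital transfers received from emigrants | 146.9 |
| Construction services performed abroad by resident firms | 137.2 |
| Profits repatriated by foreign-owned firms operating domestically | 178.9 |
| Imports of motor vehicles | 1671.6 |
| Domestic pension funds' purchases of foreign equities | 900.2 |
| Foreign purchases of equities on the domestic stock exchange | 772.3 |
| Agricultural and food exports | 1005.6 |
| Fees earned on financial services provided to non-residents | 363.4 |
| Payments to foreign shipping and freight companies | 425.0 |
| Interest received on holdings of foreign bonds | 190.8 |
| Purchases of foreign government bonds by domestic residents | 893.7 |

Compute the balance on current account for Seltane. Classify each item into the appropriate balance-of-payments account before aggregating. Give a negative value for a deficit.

-1215.4

Goods: -1671.6 + 1005.6 = -666.0
Services: -291.4 + 137.2 + 363.4 - 375.3 - 425.0 = -591.1
Primary income: -178.9 + 190.8 = 11.9
Secondary income: -129.9 + 159.7 = 29.8
Current account = (-666.0) + (-591.1) + 11.9 + 29.8 = -1215.4
(Excluded from the current account — capital account: debt forgiveness received from foreign official creditors 178.7, capital transfers received from emigrants 146.9; financial account: foreign purchases of domestic corporate bonds 1279.4, domestic pension funds' purchases of foreign equities 900.2, foreign purchases of equities on the domestic stock exchange 772.3, purchases of foreign government bonds by domestic residents 893.7.)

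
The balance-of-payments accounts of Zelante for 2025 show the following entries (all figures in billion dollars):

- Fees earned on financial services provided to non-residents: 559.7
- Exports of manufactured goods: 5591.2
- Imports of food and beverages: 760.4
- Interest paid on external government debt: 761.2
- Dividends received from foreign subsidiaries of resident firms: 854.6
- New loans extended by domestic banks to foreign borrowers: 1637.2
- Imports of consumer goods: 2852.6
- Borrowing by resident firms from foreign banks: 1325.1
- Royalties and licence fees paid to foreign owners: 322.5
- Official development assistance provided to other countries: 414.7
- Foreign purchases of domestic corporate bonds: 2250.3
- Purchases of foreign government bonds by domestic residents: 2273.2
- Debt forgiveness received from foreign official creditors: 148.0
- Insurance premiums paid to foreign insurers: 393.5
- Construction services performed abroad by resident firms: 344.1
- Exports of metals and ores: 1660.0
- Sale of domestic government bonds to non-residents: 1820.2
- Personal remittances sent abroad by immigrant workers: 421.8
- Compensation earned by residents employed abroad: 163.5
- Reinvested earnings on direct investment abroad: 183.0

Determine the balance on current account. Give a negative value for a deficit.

Goods: 5591.2 + 1660.0 - 2852.6 - 760.4 = 3638.2
Services: -322.5 - 393.5 + 559.7 + 344.1 = 187.8
Primary income: 183.0 + 854.6 - 761.2 + 163.5 = 439.9
Secondary income: -421.8 - 414.7 = -836.5
Current account = 3638.2 + 187.8 + 439.9 + (-836.5) = 3429.4
(Excluded from the current account — financial account: new loans extended by domestic banks to foreign borrowers 1637.2, borrowing by resident firms from foreign banks 1325.1, foreign purchases of domestic corporate bonds 2250.3, purchases of foreign government bonds by domestic residents 2273.2, sale of domestic government bonds to non-residents 1820.2; capital account: debt forgiveness received from foreign official creditors 148.0.)

3429.4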